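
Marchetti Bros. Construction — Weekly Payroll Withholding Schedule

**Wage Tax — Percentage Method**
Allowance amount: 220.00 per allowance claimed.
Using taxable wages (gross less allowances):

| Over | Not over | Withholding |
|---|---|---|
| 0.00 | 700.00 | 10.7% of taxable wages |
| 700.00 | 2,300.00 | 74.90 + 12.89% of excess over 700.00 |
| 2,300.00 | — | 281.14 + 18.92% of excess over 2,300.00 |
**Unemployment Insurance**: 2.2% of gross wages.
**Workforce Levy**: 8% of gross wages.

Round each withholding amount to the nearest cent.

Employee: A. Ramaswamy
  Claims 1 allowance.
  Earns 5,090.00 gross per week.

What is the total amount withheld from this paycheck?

Wage Tax: taxable = 5,090.00 − 1×220.00 = 4,870.00
  281.14 + 18.92% × (4,870.00 − 2,300.00) = 281.14 + 18.92% × 2,570.00 = 767.38
Unemployment Insurance: 2.2% × 5,090.00 = 111.98
Workforce Levy: 8% × 5,090.00 = 407.20
Total: 767.38 + 111.98 + 407.20 = 1,286.56

1,286.56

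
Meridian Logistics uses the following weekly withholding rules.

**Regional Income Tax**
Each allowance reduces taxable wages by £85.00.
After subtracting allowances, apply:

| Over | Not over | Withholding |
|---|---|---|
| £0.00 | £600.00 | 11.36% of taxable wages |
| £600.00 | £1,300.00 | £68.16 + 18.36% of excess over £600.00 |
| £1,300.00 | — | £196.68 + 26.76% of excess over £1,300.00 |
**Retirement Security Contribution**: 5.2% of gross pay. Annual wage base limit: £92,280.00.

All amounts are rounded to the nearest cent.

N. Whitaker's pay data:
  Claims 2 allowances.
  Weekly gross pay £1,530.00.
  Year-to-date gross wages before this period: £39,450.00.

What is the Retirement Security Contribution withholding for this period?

£79.56

Retirement Security Contribution: 5.2% × £1,530.00 = £79.56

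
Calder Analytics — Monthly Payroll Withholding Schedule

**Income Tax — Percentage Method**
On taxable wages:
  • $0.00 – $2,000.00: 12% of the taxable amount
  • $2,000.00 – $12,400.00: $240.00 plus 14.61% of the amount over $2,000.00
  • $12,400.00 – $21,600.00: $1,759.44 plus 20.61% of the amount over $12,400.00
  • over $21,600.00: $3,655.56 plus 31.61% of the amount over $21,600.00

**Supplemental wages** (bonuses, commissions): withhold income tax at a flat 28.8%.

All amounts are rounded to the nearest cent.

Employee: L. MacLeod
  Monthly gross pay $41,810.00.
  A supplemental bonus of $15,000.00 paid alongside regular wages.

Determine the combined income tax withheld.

Income Tax: taxable = $41,810.00
  $3,655.56 + 31.61% × ($41,810.00 − $21,600.00) = $3,655.56 + 31.61% × $20,210.00 = $10,043.94
Supplemental (28.8% flat on bonus): 28.8% × $15,000.00 = $4,320.00
Total income tax: $10,043.94 + $4,320.00 = $14,363.94

$14,363.94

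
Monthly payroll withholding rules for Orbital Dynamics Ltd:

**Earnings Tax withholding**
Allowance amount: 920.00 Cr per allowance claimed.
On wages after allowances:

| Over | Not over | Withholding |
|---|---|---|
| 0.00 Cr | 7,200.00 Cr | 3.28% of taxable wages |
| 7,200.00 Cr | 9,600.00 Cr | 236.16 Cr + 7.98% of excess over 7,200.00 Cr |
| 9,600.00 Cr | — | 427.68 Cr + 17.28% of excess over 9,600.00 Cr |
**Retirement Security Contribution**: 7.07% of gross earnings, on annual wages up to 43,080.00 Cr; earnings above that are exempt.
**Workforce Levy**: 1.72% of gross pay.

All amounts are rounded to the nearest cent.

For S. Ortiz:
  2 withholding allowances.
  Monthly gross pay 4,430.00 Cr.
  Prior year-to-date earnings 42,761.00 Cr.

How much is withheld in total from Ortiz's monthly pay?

Earnings Tax: taxable = 4,430.00 Cr − 2×920.00 Cr = 2,590.00 Cr
  3.28% × 2,590.00 Cr = 84.95 Cr
Retirement Security Contribution: cap 43,080.00 Cr − YTD 42,761.00 Cr = 319.00 Cr subject; 7.07% × 319.00 Cr = 22.55 Cr
Workforce Levy: 1.72% × 4,430.00 Cr = 76.20 Cr
Total: 84.95 Cr + 22.55 Cr + 76.20 Cr = 183.70 Cr

183.70 Cr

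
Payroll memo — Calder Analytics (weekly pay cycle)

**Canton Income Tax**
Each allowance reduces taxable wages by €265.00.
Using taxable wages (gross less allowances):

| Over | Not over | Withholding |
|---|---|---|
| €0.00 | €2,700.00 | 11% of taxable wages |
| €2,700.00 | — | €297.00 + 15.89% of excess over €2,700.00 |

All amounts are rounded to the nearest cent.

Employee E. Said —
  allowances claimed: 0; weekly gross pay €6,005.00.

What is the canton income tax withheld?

€822.16

Canton Income Tax: taxable = €6,005.00
  €297.00 + 15.89% × (€6,005.00 − €2,700.00) = €297.00 + 15.89% × €3,305.00 = €822.16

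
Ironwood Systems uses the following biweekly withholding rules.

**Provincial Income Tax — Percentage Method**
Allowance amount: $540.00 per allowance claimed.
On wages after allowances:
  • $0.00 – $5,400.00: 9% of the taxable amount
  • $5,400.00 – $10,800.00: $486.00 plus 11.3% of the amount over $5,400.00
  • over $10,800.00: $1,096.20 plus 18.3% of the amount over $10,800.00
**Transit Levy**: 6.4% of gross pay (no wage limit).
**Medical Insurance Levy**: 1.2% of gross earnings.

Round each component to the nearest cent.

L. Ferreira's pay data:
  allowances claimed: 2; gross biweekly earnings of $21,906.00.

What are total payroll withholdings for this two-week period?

Provincial Income Tax: taxable = $21,906.00 − 2×$540.00 = $20,826.00
  $1,096.20 + 18.3% × ($20,826.00 − $10,800.00) = $1,096.20 + 18.3% × $10,026.00 = $2,930.96
Transit Levy: 6.4% × $21,906.00 = $1,401.98
Medical Insurance Levy: 1.2% × $21,906.00 = $262.87
Total: $2,930.96 + $1,401.98 + $262.87 = $4,595.81

$4,595.81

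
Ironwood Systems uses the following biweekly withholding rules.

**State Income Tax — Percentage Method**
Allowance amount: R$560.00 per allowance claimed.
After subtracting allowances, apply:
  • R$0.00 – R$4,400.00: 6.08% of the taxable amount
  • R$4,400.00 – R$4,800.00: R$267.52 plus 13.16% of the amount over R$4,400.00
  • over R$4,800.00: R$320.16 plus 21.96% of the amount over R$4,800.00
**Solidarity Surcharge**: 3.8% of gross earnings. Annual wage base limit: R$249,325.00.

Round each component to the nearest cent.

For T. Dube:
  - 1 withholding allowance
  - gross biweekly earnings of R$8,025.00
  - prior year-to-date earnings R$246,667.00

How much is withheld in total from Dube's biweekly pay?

R$1,006.39

State Income Tax: taxable = R$8,025.00 − 1×R$560.00 = R$7,465.00
  R$320.16 + 21.96% × (R$7,465.00 − R$4,800.00) = R$320.16 + 21.96% × R$2,665.00 = R$905.39
Solidarity Surcharge: cap R$249,325.00 − YTD R$246,667.00 = R$2,658.00 subject; 3.8% × R$2,658.00 = R$101.00
Total: R$905.39 + R$101.00 = R$1,006.39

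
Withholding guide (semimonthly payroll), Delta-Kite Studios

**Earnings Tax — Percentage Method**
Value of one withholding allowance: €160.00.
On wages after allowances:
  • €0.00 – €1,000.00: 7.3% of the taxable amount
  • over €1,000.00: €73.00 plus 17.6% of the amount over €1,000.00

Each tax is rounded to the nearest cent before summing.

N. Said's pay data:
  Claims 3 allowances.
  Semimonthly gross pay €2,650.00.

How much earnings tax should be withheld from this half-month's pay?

€278.92

Earnings Tax: taxable = €2,650.00 − 3×€160.00 = €2,170.00
  €73.00 + 17.6% × (€2,170.00 − €1,000.00) = €73.00 + 17.6% × €1,170.00 = €278.92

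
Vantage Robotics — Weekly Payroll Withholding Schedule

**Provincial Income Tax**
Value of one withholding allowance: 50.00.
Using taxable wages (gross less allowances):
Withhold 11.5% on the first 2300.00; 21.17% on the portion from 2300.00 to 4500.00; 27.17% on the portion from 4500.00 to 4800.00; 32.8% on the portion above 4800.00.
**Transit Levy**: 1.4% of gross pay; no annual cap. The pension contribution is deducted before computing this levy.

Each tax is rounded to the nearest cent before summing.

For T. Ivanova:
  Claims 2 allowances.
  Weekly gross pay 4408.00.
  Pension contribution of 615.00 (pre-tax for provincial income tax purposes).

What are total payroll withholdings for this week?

Provincial Income Tax: taxable = 4408.00 − 615.00 − 2×50.00 = 3693.00
  264.50 + 21.17% × (3693.00 − 2300.00) = 264.50 + 21.17% × 1393.00 = 559.40
Transit Levy: 1.4% × 3793.00 = 53.10
Total: 559.40 + 53.10 = 612.50

612.50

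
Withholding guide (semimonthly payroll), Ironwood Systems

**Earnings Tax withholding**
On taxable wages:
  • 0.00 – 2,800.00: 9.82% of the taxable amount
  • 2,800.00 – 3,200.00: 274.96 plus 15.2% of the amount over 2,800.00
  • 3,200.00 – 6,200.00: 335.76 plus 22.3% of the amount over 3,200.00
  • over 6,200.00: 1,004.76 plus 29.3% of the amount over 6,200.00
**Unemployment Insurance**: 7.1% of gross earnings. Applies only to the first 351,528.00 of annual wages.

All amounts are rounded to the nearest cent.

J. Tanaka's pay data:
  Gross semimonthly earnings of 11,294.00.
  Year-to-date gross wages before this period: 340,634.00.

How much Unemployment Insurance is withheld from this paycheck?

773.47

Unemployment Insurance: cap 351,528.00 − YTD 340,634.00 = 10,894.00 subject; 7.1% × 10,894.00 = 773.47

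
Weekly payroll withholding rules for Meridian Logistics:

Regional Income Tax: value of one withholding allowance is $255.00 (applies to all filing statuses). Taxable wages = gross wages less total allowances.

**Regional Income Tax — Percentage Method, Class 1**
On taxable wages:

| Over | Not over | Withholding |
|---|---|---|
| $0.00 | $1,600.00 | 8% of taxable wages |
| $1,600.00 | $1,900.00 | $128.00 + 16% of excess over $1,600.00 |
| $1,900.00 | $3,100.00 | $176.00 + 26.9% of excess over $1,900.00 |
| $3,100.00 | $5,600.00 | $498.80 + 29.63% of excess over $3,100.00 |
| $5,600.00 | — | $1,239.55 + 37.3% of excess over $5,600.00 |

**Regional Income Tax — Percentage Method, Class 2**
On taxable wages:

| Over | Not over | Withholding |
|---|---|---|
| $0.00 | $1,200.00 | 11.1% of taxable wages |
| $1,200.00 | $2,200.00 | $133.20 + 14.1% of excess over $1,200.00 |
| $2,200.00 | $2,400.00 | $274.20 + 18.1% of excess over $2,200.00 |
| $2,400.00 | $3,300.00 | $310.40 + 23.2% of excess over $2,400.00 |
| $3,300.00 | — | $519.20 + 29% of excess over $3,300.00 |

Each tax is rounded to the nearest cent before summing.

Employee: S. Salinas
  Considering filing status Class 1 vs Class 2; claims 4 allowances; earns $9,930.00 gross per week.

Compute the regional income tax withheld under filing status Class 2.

Regional Income Tax (Class 2): taxable = $9,930.00 − 4×$255.00 = $8,910.00
  $519.20 + 29% × ($8,910.00 − $3,300.00) = $519.20 + 29% × $5,610.00 = $2,146.10

$2,146.10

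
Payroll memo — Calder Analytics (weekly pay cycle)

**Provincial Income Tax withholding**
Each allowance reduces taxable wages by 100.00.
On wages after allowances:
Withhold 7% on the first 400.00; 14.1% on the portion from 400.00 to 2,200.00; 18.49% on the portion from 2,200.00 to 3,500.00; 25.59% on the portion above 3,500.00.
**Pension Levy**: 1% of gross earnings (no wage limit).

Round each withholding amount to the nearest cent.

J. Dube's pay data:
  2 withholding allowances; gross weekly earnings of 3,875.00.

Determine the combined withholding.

Provincial Income Tax: taxable = 3,875.00 − 2×100.00 = 3,675.00
  522.17 + 25.59% × (3,675.00 − 3,500.00) = 522.17 + 25.59% × 175.00 = 566.95
Pension Levy: 1% × 3,875.00 = 38.75
Total: 566.95 + 38.75 = 605.70

605.70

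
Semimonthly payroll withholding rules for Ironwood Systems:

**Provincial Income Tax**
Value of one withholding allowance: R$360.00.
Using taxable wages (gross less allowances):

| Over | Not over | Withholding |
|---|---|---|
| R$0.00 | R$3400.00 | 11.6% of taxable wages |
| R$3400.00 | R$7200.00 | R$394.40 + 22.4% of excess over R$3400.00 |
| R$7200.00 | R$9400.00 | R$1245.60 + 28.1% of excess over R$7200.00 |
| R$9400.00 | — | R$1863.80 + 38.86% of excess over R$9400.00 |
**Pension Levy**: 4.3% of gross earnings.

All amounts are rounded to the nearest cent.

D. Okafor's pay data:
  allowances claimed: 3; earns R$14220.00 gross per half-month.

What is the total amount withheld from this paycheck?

R$3928.62

Provincial Income Tax: taxable = R$14220.00 − 3×R$360.00 = R$13140.00
  R$1863.80 + 38.86% × (R$13140.00 − R$9400.00) = R$1863.80 + 38.86% × R$3740.00 = R$3317.16
Pension Levy: 4.3% × R$14220.00 = R$611.46
Total: R$3317.16 + R$611.46 = R$3928.62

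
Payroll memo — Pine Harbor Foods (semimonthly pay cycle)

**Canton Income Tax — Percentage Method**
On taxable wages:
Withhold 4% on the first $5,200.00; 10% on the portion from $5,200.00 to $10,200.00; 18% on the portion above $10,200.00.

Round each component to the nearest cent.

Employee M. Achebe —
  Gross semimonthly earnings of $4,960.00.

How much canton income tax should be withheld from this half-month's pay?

Canton Income Tax: taxable = $4,960.00
  4% × $4,960.00 = $198.40

$198.40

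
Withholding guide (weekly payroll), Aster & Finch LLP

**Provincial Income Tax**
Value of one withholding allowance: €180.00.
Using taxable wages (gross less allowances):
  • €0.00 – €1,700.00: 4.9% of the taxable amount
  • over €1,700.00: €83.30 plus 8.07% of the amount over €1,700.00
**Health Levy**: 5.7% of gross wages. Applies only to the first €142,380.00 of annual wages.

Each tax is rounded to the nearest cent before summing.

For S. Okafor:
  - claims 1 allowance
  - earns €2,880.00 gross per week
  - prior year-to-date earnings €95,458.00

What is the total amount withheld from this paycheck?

Provincial Income Tax: taxable = €2,880.00 − 1×€180.00 = €2,700.00
  €83.30 + 8.07% × (€2,700.00 − €1,700.00) = €83.30 + 8.07% × €1,000.00 = €164.00
Health Levy: 5.7% × €2,880.00 = €164.16
Total: €164.00 + €164.16 = €328.16

€328.16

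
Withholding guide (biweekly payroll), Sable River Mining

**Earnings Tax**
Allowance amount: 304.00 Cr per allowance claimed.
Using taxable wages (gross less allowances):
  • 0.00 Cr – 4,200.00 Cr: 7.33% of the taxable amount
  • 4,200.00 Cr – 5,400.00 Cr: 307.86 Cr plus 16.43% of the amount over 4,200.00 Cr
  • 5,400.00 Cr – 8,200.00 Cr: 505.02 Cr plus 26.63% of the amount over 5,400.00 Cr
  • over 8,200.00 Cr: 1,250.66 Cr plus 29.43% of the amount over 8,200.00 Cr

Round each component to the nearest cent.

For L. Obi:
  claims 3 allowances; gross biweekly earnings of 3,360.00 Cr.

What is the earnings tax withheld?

Earnings Tax: taxable = 3,360.00 Cr − 3×304.00 Cr = 2,448.00 Cr
  7.33% × 2,448.00 Cr = 179.44 Cr

179.44 Cr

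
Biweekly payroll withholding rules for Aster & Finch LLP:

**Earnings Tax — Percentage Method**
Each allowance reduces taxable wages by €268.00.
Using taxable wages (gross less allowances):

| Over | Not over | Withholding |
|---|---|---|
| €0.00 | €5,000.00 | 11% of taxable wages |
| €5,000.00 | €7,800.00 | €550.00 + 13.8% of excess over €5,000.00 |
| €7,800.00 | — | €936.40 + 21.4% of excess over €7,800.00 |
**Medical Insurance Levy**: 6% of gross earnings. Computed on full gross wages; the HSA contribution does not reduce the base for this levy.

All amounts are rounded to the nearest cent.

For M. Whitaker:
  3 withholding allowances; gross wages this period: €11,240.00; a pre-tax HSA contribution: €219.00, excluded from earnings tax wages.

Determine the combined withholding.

Earnings Tax: taxable = €11,240.00 − €219.00 − 3×€268.00 = €10,217.00
  €936.40 + 21.4% × (€10,217.00 − €7,800.00) = €936.40 + 21.4% × €2,417.00 = €1,453.64
Medical Insurance Levy: 6% × €11,240.00 = €674.40
Total: €1,453.64 + €674.40 = €2,128.04

€2,128.04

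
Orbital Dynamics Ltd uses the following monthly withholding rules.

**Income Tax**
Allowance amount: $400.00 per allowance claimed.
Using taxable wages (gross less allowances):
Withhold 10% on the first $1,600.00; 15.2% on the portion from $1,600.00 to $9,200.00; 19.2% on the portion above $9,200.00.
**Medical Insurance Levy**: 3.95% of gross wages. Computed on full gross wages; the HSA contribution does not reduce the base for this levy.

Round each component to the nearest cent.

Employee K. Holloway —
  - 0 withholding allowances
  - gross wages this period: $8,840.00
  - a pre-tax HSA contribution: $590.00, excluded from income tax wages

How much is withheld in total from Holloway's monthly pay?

$1,519.98

Income Tax: taxable = $8,840.00 − $590.00 = $8,250.00
  $160.00 + 15.2% × ($8,250.00 − $1,600.00) = $160.00 + 15.2% × $6,650.00 = $1,170.80
Medical Insurance Levy: 3.95% × $8,840.00 = $349.18
Total: $1,170.80 + $349.18 = $1,519.98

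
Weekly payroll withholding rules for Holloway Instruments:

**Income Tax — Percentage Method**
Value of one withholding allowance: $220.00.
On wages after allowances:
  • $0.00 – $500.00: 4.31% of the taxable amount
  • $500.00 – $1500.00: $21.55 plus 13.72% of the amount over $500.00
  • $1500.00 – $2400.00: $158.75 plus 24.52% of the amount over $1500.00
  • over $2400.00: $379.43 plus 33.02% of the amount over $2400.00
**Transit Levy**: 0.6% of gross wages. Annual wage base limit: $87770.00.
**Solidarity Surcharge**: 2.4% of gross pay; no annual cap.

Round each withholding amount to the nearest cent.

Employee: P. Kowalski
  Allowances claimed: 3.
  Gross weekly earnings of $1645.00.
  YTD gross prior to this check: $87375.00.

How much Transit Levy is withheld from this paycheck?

Transit Levy: cap $87770.00 − YTD $87375.00 = $395.00 subject; 0.6% × $395.00 = $2.37

$2.37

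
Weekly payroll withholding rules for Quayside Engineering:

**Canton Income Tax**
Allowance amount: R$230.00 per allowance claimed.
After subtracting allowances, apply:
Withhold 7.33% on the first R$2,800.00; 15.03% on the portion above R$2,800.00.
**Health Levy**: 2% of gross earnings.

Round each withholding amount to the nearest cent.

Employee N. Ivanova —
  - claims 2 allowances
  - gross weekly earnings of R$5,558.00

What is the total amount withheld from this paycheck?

Canton Income Tax: taxable = R$5,558.00 − 2×R$230.00 = R$5,098.00
  R$205.24 + 15.03% × (R$5,098.00 − R$2,800.00) = R$205.24 + 15.03% × R$2,298.00 = R$550.63
Health Levy: 2% × R$5,558.00 = R$111.16
Total: R$550.63 + R$111.16 = R$661.79

R$661.79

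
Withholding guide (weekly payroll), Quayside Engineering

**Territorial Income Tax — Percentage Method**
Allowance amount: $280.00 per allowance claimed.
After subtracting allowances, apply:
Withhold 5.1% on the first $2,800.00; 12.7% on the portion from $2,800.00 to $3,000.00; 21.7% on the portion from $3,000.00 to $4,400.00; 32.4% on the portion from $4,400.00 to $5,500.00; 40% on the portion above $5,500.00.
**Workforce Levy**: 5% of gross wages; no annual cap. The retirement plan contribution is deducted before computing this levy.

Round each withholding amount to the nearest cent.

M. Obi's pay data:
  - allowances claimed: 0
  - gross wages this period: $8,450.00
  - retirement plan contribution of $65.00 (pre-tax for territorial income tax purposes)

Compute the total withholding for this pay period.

$2,401.65

Territorial Income Tax: taxable = $8,450.00 − $65.00 = $8,385.00
  $828.40 + 40% × ($8,385.00 − $5,500.00) = $828.40 + 40% × $2,885.00 = $1,982.40
Workforce Levy: 5% × $8,385.00 = $419.25
Total: $1,982.40 + $419.25 = $2,401.65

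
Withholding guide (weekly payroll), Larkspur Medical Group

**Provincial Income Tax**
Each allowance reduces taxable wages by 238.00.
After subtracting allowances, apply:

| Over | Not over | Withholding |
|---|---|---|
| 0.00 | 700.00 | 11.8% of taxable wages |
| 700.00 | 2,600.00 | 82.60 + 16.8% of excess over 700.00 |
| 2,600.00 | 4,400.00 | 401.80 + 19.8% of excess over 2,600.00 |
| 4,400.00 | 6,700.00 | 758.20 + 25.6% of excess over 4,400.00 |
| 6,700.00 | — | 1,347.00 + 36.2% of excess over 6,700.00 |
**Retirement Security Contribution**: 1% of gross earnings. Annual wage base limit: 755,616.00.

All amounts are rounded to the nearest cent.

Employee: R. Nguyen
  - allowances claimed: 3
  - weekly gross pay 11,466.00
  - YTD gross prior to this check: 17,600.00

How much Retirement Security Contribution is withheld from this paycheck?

114.66

Retirement Security Contribution: 1% × 11,466.00 = 114.66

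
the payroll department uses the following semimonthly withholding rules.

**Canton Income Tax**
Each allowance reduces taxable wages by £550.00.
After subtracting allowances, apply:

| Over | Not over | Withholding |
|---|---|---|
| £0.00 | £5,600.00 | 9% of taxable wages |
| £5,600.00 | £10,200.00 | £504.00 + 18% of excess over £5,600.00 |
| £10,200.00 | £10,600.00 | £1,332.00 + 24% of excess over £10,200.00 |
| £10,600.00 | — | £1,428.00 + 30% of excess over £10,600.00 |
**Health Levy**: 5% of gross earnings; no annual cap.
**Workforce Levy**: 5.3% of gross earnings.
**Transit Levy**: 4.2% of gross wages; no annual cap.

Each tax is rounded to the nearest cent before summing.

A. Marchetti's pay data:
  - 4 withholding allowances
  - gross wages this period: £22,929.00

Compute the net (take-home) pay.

Canton Income Tax: taxable = £22,929.00 − 4×£550.00 = £20,729.00
  £1,428.00 + 30% × (£20,729.00 − £10,600.00) = £1,428.00 + 30% × £10,129.00 = £4,466.70
Health Levy: 5% × £22,929.00 = £1,146.45
Workforce Levy: 5.3% × £22,929.00 = £1,215.24
Transit Levy: 4.2% × £22,929.00 = £963.02
Total withheld: £4,466.70 + £1,146.45 + £1,215.24 + £963.02 = £7,791.41
Net pay: £22,929.00 − £7,791.41 = £15,137.59

£15,137.59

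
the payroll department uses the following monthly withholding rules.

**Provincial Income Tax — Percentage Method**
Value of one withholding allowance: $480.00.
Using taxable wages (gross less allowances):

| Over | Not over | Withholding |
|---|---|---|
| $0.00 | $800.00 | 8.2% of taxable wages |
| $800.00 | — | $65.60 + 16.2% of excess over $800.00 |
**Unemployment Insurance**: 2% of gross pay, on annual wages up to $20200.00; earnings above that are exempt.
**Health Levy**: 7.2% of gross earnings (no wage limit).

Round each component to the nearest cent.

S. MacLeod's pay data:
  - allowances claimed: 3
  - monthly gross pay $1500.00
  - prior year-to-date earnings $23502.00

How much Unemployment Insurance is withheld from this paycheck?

Unemployment Insurance: YTD $23502.00 ≥ cap $20200.00 → $0.00

$0.00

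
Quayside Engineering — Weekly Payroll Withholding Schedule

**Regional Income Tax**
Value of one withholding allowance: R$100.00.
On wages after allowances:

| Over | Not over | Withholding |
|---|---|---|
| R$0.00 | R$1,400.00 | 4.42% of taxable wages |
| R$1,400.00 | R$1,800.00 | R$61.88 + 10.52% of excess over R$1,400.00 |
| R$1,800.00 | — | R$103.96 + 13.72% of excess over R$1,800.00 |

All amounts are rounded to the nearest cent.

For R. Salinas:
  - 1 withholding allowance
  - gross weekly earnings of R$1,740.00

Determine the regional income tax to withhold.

Regional Income Tax: taxable = R$1,740.00 − 1×R$100.00 = R$1,640.00
  R$61.88 + 10.52% × (R$1,640.00 − R$1,400.00) = R$61.88 + 10.52% × R$240.00 = R$87.13

R$87.13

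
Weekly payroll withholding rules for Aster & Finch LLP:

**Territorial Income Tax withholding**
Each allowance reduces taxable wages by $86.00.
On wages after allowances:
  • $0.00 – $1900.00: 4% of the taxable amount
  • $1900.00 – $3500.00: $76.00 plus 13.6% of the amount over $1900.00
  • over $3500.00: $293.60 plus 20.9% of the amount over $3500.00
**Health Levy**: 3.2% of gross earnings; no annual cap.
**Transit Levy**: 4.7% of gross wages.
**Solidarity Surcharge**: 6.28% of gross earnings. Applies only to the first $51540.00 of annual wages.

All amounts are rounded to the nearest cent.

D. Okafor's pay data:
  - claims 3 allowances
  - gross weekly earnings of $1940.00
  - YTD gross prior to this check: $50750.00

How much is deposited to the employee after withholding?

Territorial Income Tax: taxable = $1940.00 − 3×$86.00 = $1682.00
  4% × $1682.00 = $67.28
Health Levy: 3.2% × $1940.00 = $62.08
Transit Levy: 4.7% × $1940.00 = $91.18
Solidarity Surcharge: cap $51540.00 − YTD $50750.00 = $790.00 subject; 6.28% × $790.00 = $49.61
Total withheld: $67.28 + $62.08 + $91.18 + $49.61 = $270.15
Net pay: $1940.00 − $270.15 = $1669.85

$1669.85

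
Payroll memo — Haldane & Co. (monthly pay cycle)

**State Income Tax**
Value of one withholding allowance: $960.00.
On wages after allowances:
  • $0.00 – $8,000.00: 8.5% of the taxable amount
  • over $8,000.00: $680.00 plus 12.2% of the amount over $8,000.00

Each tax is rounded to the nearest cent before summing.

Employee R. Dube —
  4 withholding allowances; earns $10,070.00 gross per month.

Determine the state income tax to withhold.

$529.55

State Income Tax: taxable = $10,070.00 − 4×$960.00 = $6,230.00
  8.5% × $6,230.00 = $529.55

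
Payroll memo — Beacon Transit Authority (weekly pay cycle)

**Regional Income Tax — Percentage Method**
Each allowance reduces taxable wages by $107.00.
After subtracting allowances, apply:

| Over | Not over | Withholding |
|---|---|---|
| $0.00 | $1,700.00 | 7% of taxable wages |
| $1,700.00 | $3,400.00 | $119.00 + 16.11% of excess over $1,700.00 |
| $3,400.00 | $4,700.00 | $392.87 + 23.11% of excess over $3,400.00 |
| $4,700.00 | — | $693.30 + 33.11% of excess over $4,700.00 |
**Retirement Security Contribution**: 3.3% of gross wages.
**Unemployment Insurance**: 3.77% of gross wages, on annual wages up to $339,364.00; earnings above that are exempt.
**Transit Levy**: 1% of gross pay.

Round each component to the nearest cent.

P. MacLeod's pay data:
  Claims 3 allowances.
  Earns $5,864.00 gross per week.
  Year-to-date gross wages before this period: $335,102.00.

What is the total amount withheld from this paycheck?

$1,385.25

Regional Income Tax: taxable = $5,864.00 − 3×$107.00 = $5,543.00
  $693.30 + 33.11% × ($5,543.00 − $4,700.00) = $693.30 + 33.11% × $843.00 = $972.42
Retirement Security Contribution: 3.3% × $5,864.00 = $193.51
Unemployment Insurance: cap $339,364.00 − YTD $335,102.00 = $4,262.00 subject; 3.77% × $4,262.00 = $160.68
Transit Levy: 1% × $5,864.00 = $58.64
Total: $972.42 + $193.51 + $160.68 + $58.64 = $1,385.25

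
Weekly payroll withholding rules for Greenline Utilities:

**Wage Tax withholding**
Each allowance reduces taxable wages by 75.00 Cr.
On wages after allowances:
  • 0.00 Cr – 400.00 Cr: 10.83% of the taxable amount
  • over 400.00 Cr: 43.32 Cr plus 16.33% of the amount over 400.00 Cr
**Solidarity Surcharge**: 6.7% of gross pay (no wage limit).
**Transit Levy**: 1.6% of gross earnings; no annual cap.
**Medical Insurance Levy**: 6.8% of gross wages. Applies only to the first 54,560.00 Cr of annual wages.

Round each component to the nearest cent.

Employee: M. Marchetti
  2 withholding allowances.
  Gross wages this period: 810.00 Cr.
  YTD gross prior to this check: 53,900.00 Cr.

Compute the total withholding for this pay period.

197.89 Cr

Wage Tax: taxable = 810.00 Cr − 2×75.00 Cr = 660.00 Cr
  43.32 Cr + 16.33% × (660.00 Cr − 400.00 Cr) = 43.32 Cr + 16.33% × 260.00 Cr = 85.78 Cr
Solidarity Surcharge: 6.7% × 810.00 Cr = 54.27 Cr
Transit Levy: 1.6% × 810.00 Cr = 12.96 Cr
Medical Insurance Levy: cap 54,560.00 Cr − YTD 53,900.00 Cr = 660.00 Cr subject; 6.8% × 660.00 Cr = 44.88 Cr
Total: 85.78 Cr + 54.27 Cr + 12.96 Cr + 44.88 Cr = 197.89 Cr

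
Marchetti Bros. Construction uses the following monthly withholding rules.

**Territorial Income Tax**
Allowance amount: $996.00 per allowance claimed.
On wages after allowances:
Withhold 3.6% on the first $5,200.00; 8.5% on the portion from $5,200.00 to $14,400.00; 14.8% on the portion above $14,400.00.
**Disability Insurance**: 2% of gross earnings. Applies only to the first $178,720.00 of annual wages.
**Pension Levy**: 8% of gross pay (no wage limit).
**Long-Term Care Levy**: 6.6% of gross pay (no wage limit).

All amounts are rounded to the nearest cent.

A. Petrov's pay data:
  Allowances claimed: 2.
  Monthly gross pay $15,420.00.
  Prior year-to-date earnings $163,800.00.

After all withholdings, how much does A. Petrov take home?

$11,983.70

Territorial Income Tax: taxable = $15,420.00 − 2×$996.00 = $13,428.00
  $187.20 + 8.5% × ($13,428.00 − $5,200.00) = $187.20 + 8.5% × $8,228.00 = $886.58
Disability Insurance: cap $178,720.00 − YTD $163,800.00 = $14,920.00 subject; 2% × $14,920.00 = $298.40
Pension Levy: 8% × $15,420.00 = $1,233.60
Long-Term Care Levy: 6.6% × $15,420.00 = $1,017.72
Total withheld: $886.58 + $298.40 + $1,233.60 + $1,017.72 = $3,436.30
Net pay: $15,420.00 − $3,436.30 = $11,983.70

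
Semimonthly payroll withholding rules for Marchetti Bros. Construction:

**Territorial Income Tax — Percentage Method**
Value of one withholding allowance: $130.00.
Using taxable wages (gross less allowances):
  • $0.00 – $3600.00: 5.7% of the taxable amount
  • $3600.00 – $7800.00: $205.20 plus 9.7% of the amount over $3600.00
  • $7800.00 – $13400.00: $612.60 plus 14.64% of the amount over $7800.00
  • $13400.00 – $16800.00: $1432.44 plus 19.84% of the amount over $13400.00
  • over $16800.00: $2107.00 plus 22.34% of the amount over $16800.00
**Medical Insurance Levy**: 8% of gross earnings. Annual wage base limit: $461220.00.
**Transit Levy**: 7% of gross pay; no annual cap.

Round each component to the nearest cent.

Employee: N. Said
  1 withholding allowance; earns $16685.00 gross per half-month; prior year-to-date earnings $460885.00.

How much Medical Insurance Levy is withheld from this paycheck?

$26.80

Medical Insurance Levy: cap $461220.00 − YTD $460885.00 = $335.00 subject; 8% × $335.00 = $26.80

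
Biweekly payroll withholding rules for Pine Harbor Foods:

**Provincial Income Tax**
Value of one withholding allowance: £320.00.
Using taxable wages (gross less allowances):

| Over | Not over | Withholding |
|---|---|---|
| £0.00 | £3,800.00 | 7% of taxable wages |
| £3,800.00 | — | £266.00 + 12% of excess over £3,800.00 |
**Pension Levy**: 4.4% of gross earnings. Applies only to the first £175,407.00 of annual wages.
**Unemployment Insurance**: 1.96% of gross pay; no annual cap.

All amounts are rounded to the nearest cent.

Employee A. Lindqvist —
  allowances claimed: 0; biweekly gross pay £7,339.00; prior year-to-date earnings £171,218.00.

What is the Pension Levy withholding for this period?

£184.32

Pension Levy: cap £175,407.00 − YTD £171,218.00 = £4,189.00 subject; 4.4% × £4,189.00 = £184.32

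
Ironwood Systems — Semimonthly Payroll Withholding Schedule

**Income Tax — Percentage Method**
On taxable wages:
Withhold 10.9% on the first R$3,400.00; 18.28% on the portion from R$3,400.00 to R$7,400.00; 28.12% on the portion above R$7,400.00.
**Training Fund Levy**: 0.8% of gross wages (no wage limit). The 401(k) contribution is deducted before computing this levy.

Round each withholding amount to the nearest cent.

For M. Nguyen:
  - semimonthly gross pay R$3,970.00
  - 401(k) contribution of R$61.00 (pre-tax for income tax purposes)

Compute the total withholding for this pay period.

Income Tax: taxable = R$3,970.00 − R$61.00 = R$3,909.00
  R$370.60 + 18.28% × (R$3,909.00 − R$3,400.00) = R$370.60 + 18.28% × R$509.00 = R$463.65
Training Fund Levy: 0.8% × R$3,909.00 = R$31.27
Total: R$463.65 + R$31.27 = R$494.92

R$494.92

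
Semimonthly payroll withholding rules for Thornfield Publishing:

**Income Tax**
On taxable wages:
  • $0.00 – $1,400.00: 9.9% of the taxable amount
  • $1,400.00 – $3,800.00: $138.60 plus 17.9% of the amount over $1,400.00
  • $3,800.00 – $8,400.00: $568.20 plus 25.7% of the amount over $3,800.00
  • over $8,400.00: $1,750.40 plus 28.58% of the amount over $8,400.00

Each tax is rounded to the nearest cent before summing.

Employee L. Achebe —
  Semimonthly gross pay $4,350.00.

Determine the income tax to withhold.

$709.55

Income Tax: taxable = $4,350.00
  $568.20 + 25.7% × ($4,350.00 − $3,800.00) = $568.20 + 25.7% × $550.00 = $709.55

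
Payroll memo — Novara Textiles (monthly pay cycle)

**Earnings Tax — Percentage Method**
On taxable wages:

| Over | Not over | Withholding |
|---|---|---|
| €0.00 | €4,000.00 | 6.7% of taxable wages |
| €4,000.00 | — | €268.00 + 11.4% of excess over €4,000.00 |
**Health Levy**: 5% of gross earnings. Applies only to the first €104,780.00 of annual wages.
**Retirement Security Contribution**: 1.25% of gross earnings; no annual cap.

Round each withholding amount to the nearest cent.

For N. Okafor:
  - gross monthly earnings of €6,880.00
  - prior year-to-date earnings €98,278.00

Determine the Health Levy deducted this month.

Health Levy: cap €104,780.00 − YTD €98,278.00 = €6,502.00 subject; 5% × €6,502.00 = €325.10

€325.10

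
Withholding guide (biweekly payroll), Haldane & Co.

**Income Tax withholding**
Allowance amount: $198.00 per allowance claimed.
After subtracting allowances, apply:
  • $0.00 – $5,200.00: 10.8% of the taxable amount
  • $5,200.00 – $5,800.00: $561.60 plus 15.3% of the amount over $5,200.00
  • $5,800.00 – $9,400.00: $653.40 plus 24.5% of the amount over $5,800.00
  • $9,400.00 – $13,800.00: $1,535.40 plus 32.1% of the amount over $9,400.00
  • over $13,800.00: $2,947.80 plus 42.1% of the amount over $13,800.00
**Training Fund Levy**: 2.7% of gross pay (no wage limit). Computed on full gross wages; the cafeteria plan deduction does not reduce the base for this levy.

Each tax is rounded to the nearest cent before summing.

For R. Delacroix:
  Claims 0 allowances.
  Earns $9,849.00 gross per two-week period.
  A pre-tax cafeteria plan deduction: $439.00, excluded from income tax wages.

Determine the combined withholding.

Income Tax: taxable = $9,849.00 − $439.00 = $9,410.00
  $1,535.40 + 32.1% × ($9,410.00 − $9,400.00) = $1,535.40 + 32.1% × $10.00 = $1,538.61
Training Fund Levy: 2.7% × $9,849.00 = $265.92
Total: $1,538.61 + $265.92 = $1,804.53

$1,804.53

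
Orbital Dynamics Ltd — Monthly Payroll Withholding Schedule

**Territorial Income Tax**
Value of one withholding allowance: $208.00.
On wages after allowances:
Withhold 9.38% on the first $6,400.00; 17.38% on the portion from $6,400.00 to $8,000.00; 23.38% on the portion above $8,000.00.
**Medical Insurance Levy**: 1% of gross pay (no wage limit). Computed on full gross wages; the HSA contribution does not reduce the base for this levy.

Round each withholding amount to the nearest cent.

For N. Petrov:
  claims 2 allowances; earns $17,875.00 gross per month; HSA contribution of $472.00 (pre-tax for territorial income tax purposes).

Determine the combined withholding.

$3,158.31

Territorial Income Tax: taxable = $17,875.00 − $472.00 − 2×$208.00 = $16,987.00
  $878.40 + 23.38% × ($16,987.00 − $8,000.00) = $878.40 + 23.38% × $8,987.00 = $2,979.56
Medical Insurance Levy: 1% × $17,875.00 = $178.75
Total: $2,979.56 + $178.75 = $3,158.31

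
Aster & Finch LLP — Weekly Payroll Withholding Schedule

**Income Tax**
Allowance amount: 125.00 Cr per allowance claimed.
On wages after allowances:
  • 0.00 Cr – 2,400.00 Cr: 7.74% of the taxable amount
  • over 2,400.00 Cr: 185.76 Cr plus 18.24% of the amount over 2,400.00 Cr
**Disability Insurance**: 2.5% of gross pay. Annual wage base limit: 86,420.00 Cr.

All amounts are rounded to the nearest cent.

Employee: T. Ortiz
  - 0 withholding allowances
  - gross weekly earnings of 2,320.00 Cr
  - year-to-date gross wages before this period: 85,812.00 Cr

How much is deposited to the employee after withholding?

Income Tax: taxable = 2,320.00 Cr
  7.74% × 2,320.00 Cr = 179.57 Cr
Disability Insurance: cap 86,420.00 Cr − YTD 85,812.00 Cr = 608.00 Cr subject; 2.5% × 608.00 Cr = 15.20 Cr
Total withheld: 179.57 Cr + 15.20 Cr = 194.77 Cr
Net pay: 2,320.00 Cr − 194.77 Cr = 2,125.23 Cr

2,125.23 Cr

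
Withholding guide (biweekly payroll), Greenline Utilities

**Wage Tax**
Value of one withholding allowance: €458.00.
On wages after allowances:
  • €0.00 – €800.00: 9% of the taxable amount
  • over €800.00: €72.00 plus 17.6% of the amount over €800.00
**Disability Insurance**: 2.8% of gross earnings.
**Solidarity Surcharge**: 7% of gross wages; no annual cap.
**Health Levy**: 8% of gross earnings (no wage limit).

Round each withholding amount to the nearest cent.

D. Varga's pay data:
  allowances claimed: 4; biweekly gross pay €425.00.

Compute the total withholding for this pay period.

€75.65

Wage Tax: taxable = €425.00 − 4×€458.00 = €-1,407.00
  Taxable ≤ 0 → €0.00
Disability Insurance: 2.8% × €425.00 = €11.90
Solidarity Surcharge: 7% × €425.00 = €29.75
Health Levy: 8% × €425.00 = €34.00
Total: €0.00 + €11.90 + €29.75 + €34.00 = €75.65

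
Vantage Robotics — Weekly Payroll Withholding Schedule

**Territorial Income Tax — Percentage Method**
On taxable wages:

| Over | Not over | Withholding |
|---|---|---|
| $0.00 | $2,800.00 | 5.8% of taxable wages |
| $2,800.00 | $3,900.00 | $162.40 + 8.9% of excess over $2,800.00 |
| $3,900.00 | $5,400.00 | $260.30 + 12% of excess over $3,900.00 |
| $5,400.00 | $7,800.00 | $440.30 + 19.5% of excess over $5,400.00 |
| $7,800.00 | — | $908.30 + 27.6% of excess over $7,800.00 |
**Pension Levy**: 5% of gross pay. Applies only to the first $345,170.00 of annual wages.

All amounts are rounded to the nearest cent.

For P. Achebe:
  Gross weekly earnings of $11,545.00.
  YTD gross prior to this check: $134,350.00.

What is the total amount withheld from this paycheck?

Territorial Income Tax: taxable = $11,545.00
  $908.30 + 27.6% × ($11,545.00 − $7,800.00) = $908.30 + 27.6% × $3,745.00 = $1,941.92
Pension Levy: 5% × $11,545.00 = $577.25
Total: $1,941.92 + $577.25 = $2,519.17

$2,519.17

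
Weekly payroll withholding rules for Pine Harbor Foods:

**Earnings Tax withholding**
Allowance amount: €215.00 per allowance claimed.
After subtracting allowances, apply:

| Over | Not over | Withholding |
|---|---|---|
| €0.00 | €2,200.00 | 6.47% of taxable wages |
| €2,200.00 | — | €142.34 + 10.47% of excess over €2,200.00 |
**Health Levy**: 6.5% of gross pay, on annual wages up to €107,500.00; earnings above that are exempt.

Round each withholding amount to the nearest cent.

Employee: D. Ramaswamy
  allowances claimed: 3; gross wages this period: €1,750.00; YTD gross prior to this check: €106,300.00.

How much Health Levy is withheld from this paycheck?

Health Levy: cap €107,500.00 − YTD €106,300.00 = €1,200.00 subject; 6.5% × €1,200.00 = €78.00

€78.00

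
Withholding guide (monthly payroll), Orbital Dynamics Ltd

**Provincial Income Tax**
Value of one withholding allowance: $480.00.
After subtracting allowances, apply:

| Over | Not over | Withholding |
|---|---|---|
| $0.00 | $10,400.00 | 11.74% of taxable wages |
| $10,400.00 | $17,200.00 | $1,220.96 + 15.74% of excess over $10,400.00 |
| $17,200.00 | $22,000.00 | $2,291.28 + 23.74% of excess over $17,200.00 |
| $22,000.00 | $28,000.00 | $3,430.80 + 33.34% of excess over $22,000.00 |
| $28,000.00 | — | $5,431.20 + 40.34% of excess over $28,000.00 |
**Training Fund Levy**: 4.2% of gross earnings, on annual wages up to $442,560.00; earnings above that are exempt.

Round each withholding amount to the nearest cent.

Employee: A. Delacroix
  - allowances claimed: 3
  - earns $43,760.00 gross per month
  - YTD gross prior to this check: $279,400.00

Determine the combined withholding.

$13,045.81

Provincial Income Tax: taxable = $43,760.00 − 3×$480.00 = $42,320.00
  $5,431.20 + 40.34% × ($42,320.00 − $28,000.00) = $5,431.20 + 40.34% × $14,320.00 = $11,207.89
Training Fund Levy: 4.2% × $43,760.00 = $1,837.92
Total: $11,207.89 + $1,837.92 = $13,045.81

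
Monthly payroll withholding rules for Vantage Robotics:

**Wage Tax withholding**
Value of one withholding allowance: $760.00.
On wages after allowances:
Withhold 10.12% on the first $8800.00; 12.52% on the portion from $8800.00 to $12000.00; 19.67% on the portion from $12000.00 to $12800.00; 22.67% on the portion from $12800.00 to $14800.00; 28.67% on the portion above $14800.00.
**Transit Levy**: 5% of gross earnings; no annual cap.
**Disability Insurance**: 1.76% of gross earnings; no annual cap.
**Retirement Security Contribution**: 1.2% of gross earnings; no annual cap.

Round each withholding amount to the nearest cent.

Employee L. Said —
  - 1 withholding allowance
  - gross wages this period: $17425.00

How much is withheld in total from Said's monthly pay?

Wage Tax: taxable = $17425.00 − 1×$760.00 = $16665.00
  $1901.96 + 28.67% × ($16665.00 − $14800.00) = $1901.96 + 28.67% × $1865.00 = $2436.66
Transit Levy: 5% × $17425.00 = $871.25
Disability Insurance: 1.76% × $17425.00 = $306.68
Retirement Security Contribution: 1.2% × $17425.00 = $209.10
Total: $2436.66 + $871.25 + $306.68 + $209.10 = $3823.69

$3823.69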